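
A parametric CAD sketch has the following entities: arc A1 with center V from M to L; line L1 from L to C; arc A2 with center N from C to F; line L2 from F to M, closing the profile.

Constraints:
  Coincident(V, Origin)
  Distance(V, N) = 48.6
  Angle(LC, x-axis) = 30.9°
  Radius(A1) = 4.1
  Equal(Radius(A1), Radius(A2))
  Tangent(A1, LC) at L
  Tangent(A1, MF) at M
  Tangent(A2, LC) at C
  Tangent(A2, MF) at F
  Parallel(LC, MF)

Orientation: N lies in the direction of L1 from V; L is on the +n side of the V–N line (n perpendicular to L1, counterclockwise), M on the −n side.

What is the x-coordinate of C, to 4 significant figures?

39.60

Tangency of A1 to both parallel lines with radius 4.1 puts L and M at V ± 4.1·n: L = (-2.106, 3.518), M = (2.106, -3.518). Equal radii place C and F the same way about N: C = N + 4.1·n = (39.60, 28.48), F = N − 4.1·n = (43.81, 21.44). So C.x = 39.60.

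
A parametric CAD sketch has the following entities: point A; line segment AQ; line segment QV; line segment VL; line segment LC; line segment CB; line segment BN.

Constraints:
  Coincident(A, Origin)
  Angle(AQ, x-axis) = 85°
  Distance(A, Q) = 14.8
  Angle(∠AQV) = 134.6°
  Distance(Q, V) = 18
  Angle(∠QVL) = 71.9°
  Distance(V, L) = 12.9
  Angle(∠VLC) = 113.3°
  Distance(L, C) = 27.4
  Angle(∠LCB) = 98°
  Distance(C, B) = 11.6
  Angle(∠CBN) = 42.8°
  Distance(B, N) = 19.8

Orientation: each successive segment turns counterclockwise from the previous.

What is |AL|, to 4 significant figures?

24.44

A is at the origin; AQ runs at 85.0° with length 14.8, so Q = (1.290, 14.74). ∠AQV = 134.6° gives QV at 130.4° from the x-axis; with |QV| = 18.0, V = (-10.38, 28.45). ∠QVL = 71.9° gives VL at -121.5° from the x-axis; with |VL| = 12.9, L = (-17.12, 17.45). Then |AL| = |L − A| = 24.44.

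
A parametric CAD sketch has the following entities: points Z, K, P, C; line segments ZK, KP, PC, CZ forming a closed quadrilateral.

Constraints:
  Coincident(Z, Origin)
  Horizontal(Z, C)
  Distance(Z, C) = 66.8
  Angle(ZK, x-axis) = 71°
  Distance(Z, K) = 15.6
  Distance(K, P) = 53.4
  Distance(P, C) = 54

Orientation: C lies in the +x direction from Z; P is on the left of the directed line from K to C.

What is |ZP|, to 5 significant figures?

67.339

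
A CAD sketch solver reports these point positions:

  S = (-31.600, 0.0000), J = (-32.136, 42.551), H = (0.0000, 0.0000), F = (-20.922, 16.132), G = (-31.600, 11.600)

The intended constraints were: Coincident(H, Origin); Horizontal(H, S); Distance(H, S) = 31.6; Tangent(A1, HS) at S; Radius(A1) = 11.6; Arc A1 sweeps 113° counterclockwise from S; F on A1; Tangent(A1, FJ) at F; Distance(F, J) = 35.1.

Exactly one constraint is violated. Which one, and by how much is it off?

Distance(F, J) = 35.1 — off by 6.40.

H = (0.00, 0.00) ✓; H.y = 0.00, S.y = 0.00 ✓; |HS| = 31.60 ✓; ∠(GS, SH) = 90.00° ✓; |GS| = 11.60 ✓; bearing(G→F) − bearing(G→S) = 113.0° ✓; |GF| = 11.60 ✓; ∠(GF, FJ) = 90.00° ✓; |FJ| = 28.70 ✗.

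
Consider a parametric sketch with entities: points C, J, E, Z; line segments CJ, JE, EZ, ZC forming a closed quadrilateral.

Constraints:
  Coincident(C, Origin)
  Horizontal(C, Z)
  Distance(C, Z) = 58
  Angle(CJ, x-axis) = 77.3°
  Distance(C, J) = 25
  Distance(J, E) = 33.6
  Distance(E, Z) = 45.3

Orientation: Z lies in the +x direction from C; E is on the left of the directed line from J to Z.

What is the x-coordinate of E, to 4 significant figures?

35.58

Checks: |JE| = 33.60 ✓; |EZ| = 45.30 ✓.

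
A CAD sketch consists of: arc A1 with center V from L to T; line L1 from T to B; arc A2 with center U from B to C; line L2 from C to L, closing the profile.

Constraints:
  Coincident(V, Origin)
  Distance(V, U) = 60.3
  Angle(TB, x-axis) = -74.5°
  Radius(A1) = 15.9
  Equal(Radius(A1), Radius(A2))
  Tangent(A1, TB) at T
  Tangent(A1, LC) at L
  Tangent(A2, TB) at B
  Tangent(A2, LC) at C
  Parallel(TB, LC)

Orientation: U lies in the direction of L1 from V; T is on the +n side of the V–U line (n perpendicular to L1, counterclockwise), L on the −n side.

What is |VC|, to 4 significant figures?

62.36

The slot axis is L1's direction at -74.5°, so u = (cos -74.5°, sin -74.5°) = (0.2672, -0.9636) and n = (−sin -74.5°, cos -74.5°) = (0.9636, 0.2672). V is at the origin and U lies 60.3 along u from V, so U = 60.3·u = (16.11, -58.11). Tangency of A1 to both parallel lines with radius 15.9 puts T and L at V ± 15.9·n: T = (15.32, 4.249), L = (-15.32, -4.249). Equal radii place B and C the same way about U: B = U + 15.9·n = (31.44, -53.86), C = U − 15.9·n = (0.7927, -62.36). Then |VC| = |C − V| = 62.36.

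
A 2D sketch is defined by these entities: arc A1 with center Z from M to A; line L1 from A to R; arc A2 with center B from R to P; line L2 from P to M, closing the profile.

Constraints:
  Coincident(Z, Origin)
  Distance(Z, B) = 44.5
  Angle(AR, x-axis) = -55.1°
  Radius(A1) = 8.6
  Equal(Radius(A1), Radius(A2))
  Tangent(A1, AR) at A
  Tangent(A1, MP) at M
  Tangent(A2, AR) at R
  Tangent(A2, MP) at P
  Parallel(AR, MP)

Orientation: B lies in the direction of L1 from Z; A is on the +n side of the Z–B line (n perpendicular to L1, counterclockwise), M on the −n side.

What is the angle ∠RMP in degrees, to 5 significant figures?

21.132°

Tangency of A1 to both parallel lines with radius 8.6 puts A and M at Z ± 8.6·n: A = (7.0533, 4.9205), M = (-7.0533, -4.9205). Equal radii place R and P the same way about B: R = B + 8.6·n = (32.514, -31.576), P = B − 8.6·n = (18.407, -41.417). Then cos ∠RMP = MR·MP / (|MR||MP|), giving 21.132°.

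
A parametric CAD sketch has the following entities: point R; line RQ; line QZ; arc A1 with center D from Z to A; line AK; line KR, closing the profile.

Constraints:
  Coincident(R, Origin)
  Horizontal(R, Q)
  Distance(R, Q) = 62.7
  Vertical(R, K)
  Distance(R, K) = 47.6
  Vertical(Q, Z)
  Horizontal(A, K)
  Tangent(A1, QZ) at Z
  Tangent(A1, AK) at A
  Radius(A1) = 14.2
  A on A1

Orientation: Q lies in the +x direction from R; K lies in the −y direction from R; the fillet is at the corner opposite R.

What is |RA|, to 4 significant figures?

67.96

R is at the origin; RQ is horizontal with |RQ| = 62.7 and Q on the +x side, so Q = (62.70, 0.000). R and K share the same x with |RK| = 47.6 and K on the −y side, so K = (0.000, -47.60). The virtual corner opposite R is at (62.70, -47.60). Since A1 is tangent to QZ there, DZ ⟂ QZ and since A1 is tangent to AK there, DA ⟂ AK, with radius 14.2, so the center D sits 14.2 in from both sides at D = (48.50, -33.40). That places the tangent points at Z = (62.70, -33.40) on QZ and A = (48.50, -47.60) on AK. Then |RA| = |A − R| = 67.96.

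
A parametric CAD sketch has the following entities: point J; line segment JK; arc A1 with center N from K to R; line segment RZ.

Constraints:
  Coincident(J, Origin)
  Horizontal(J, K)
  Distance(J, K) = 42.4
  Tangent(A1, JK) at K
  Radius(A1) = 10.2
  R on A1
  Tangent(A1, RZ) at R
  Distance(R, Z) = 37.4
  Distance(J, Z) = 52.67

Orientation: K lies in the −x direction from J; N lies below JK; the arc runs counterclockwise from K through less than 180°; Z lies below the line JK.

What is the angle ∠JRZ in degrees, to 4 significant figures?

68.84°

J is at the origin; JK is horizontal with |JK| = 42.4 and K on the −x side, so K = (-42.40, 0.000). A1 meets JK tangentially, so NK is at right angles to JK, so N = K + (0, -10.2) = (-42.40, -10.20). Since NR ⟂ RZ (tangency), |NZ| = √(10.2² + 37.4²) = 38.77 regardless of where R sits on A1. So Z lies on both circle(J, 52.67) and circle(N, 38.77); the below-JK intersection is Z = (-26.46, -45.54). R is the foot of the tangent from Z: R = (-50.27, -16.69).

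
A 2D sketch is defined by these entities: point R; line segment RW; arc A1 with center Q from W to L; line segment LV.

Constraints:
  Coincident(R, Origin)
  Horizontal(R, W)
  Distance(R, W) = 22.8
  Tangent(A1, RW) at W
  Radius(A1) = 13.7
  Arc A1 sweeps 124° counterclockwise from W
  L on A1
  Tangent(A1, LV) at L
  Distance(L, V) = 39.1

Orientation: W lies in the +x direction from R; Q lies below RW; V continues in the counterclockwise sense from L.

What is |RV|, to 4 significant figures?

63.26

On A1, W sits at bearing 90° from Q; a 124° counterclockwise sweep puts L at bearing 214°, so L = Q + 13.7·(cos 214°, sin 214°) = (11.44, -21.36). Since A1 is tangent to LV there, QL ⟂ LV, so LV runs along (−sin 214°, cos 214°); with |LV| = 39.1, V = (33.31, -53.78). Then |RV| = |V − R| = 63.26.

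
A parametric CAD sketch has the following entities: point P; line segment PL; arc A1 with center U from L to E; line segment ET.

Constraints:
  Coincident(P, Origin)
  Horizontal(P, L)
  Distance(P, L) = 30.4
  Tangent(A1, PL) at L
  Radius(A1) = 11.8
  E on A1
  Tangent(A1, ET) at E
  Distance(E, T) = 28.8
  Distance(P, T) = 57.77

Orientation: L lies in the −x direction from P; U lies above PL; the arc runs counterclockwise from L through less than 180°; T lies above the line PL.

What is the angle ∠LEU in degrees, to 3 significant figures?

24.5°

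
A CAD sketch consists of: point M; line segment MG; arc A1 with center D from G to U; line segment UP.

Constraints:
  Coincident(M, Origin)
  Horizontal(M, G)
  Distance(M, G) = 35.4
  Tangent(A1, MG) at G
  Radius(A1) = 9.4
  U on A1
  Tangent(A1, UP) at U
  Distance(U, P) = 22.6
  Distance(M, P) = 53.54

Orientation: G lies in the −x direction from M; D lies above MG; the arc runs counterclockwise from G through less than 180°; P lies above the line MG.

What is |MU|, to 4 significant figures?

31.97

M is at the origin; MG is horizontal with |MG| = 35.4 and G on the −x side, so G = (-35.40, 0.000). Tangency of A1 to MG means the radius DG is perpendicular to MG, so D = G + (0, 9.4) = (-35.40, 9.400). Since DU ⟂ UP (tangency), |DP| = √(9.4² + 22.6²) = 24.48 regardless of where U sits on A1. So P lies on both circle(M, 53.54) and circle(D, 24.48); the above-MG intersection is P = (-42.24, 32.90). U is the foot of the tangent from P: U = (-28.07, 15.29).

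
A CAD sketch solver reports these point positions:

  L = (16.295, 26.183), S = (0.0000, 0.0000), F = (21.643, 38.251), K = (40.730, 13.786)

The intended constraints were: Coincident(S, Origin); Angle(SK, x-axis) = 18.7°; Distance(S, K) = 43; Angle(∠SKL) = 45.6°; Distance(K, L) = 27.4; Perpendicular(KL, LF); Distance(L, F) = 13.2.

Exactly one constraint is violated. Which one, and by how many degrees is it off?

Perpendicular(KL, LF) — off by 3.00°.

S = (0.00, 0.00) ✓; SK at 18.70° ✓; |SK| = 43.00 ✓; ∠SKL = 45.60° ✓; |KL| = 27.40 ✓; ∠(KL, LF) = 87.00° ✗; |LF| = 13.20 ✓.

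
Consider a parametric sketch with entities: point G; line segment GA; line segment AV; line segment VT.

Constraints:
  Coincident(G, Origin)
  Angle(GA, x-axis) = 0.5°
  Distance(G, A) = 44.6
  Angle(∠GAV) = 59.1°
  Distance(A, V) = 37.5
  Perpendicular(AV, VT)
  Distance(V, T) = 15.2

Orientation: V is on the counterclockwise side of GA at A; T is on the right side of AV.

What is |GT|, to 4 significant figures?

55.43

G is at the origin; GA runs at 0.5° with length 44.6, so A = 44.6·(cos 0.5°, sin 0.5°) = (44.60, 0.3892). ∠GAV = 59.1°, so AV runs at 0.5° + (180° − 59.1°) = 121.4° from the x-axis; with |AV| = 37.5, V = A + 37.5·(cos 121.4°, sin 121.4°) = (25.06, 32.40). AV ⟂ VT; with |VT| = 15.2 on the right of AV, T = V + 15.2·(0.8536, 0.5210) = (38.03, 40.32). Then |GT| = |T − G| = 55.43.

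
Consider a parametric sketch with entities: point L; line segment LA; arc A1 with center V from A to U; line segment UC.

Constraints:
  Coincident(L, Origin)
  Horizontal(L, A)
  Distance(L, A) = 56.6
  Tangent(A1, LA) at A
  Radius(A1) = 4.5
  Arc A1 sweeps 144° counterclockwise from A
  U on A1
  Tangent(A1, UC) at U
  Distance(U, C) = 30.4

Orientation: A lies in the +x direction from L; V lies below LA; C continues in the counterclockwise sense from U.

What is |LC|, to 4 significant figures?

82.74

L is at the origin; L and A share the same y with |LA| = 56.6 and A on the +x side, so A = (56.60, 0.000). Since A1 is tangent to LA there, VA ⟂ LA, so V = A + (0, -4.5) = (56.60, -4.500). On A1, A sits at bearing 90° from V; a 144° counterclockwise sweep puts U at bearing 234°, so U = V + 4.5·(cos 234°, sin 234°) = (53.95, -8.141). Tangency of A1 to UC means the radius VU is perpendicular to UC, so UC runs along (−sin 234°, cos 234°); with |UC| = 30.4, C = (78.55, -26.01). Then |LC| = |C − L| = 82.74.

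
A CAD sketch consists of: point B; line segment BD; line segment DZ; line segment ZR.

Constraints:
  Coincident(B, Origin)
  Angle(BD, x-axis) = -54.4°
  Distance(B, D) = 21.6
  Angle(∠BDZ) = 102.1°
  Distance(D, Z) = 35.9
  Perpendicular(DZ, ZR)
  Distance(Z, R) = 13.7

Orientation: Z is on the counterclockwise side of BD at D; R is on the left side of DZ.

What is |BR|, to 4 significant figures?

41.10

B is at the origin; BD runs at -54.4° with length 21.6, so D = 21.6·(cos -54.4°, sin -54.4°) = (12.57, -17.56). ∠BDZ = 102.1°, so DZ runs at -54.4° + (180° − 102.1°) = 23.50° from the x-axis; with |DZ| = 35.9, Z = D + 35.9·(cos 23.50°, sin 23.50°) = (45.50, -3.248). DZ ⟂ ZR; with |ZR| = 13.7 on the left of DZ, R = Z + 13.7·(-0.3987, 0.9171) = (40.03, 9.316). Then |BR| = |R − B| = 41.10.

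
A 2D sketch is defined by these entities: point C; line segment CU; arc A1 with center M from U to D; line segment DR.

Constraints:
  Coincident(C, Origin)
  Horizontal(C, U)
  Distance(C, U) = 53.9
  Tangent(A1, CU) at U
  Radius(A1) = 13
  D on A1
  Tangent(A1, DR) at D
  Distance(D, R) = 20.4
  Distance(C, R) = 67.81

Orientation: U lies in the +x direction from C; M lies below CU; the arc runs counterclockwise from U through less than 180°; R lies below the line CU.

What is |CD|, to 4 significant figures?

48.74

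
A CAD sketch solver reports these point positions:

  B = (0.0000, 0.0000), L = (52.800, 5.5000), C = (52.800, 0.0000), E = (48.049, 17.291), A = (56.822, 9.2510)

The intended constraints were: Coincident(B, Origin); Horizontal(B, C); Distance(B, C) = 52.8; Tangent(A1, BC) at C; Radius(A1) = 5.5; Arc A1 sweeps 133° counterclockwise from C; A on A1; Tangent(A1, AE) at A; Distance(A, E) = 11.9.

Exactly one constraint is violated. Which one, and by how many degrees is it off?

Tangent(A1, AE) at A — off by 4.49°.

B = (0.00, 0.00) ✓; B.y = 0.00, C.y = 0.00 ✓; |BC| = 52.80 ✓; ∠(LC, CB) = 90.00° ✓; |LC| = 5.500 ✓; bearing(L→A) − bearing(L→C) = 133.0° ✓; |LA| = 5.500 ✓; ∠(LA, AE) = 85.51° ✗; |AE| = 11.90 ✓.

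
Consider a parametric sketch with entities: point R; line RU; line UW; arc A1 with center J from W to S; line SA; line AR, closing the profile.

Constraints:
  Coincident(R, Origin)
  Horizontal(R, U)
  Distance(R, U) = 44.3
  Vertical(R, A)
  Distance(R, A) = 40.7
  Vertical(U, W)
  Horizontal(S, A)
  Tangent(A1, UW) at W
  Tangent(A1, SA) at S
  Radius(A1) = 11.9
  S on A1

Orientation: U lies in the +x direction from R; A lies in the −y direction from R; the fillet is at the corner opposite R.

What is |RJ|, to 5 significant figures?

43.350

R and A share the same x with |RA| = 40.7 and A on the −y side, so A = (0.0000, -40.700). The virtual corner opposite R is at (44.300, -40.700). Tangency of A1 to UW means the radius JW is perpendicular to UW and the tangent condition forces JS to be normal to SA, with radius 11.9, so the center J sits 11.9 in from both sides at J = (32.400, -28.800). Then |RJ| = |J − R| = 43.350.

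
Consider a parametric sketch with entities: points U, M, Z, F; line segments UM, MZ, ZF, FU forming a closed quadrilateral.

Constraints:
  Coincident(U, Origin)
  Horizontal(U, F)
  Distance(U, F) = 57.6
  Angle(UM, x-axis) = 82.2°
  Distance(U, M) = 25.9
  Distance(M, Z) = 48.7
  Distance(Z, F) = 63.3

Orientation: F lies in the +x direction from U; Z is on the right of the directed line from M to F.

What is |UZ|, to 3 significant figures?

22.8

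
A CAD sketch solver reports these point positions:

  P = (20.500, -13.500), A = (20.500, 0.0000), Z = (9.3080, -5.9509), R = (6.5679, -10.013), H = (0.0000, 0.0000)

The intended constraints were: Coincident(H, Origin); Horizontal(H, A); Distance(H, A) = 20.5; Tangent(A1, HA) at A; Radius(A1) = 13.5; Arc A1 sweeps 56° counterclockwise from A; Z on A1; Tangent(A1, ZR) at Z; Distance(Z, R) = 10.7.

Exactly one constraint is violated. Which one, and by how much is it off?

Distance(Z, R) = 10.7 — off by 5.80.

H = (0.00, 0.00) ✓; H.y = 0.00, A.y = 0.00 ✓; |HA| = 20.50 ✓; ∠(PA, AH) = 90.00° ✓; |PA| = 13.50 ✓; bearing(P→Z) − bearing(P→A) = 56.00° ✓; |PZ| = 13.50 ✓; ∠(PZ, ZR) = 90.00° ✓; |ZR| = 4.900 ✗.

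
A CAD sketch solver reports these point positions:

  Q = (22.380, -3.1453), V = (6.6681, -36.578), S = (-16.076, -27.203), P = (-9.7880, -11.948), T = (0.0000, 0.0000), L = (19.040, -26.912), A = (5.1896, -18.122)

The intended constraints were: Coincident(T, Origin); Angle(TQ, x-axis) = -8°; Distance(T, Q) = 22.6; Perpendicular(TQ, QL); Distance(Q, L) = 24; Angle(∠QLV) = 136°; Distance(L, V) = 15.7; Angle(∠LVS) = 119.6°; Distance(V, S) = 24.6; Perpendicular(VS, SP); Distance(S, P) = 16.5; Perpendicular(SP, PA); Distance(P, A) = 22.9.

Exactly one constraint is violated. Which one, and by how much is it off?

Distance(P, A) = 22.9 — off by 6.70.

T = (0.00, 0.00) ✓; TQ at -8.000° ✓; |TQ| = 22.60 ✓; ∠(TQ, QL) = 90.00° ✓; |QL| = 24.00 ✓; ∠QLV = 136.0° ✓; |LV| = 15.70 ✓; ∠LVS = 119.6° ✓; |VS| = 24.60 ✓; ∠(VS, SP) = 90.00° ✓; |SP| = 16.50 ✓; ∠(SP, PA) = 90.00° ✓; |PA| = 16.20 ✗.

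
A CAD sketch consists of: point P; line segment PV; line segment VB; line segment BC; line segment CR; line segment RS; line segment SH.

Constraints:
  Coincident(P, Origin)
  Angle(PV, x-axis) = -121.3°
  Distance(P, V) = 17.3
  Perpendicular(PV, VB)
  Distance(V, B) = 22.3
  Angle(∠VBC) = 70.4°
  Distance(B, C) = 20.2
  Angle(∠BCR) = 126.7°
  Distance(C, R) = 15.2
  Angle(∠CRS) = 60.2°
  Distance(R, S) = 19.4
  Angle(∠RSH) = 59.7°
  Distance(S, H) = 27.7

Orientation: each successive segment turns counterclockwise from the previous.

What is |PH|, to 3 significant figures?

26.3

P is at the origin; PV runs at -121.3° with length 17.3, so V = (-8.99, -14.8). PV ⟂ VB, so VB runs at -31.3°; with |VB| = 22.3, B = (10.1, -26.4). ∠VBC = 70.4° gives BC at 78.3° from the x-axis; with |BC| = 20.2, C = (14.2, -6.59). ∠BCR = 126.7° gives CR at 132° from the x-axis; with |CR| = 15.2, R = (4.07, 4.78). ∠CRS = 60.2° gives RS at -109° from the x-axis; with |RS| = 19.4, S = (-2.12, -13.6). ∠RSH = 59.7° gives SH at 11.7° from the x-axis; with |SH| = 27.7, H = (25.0, -7.99). Then |PH| = |H − P| = 26.3.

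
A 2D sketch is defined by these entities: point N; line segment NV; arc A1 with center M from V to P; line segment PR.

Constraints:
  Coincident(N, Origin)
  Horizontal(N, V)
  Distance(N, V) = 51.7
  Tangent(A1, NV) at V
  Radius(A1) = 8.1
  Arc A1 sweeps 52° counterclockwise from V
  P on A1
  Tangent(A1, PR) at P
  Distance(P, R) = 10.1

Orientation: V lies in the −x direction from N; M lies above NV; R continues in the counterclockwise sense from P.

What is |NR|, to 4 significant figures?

40.64

N is at the origin; N and V share the same y with |NV| = 51.7 and V on the −x side, so V = (-51.70, 0.000). Tangency of A1 to NV means the radius MV is perpendicular to NV, so M = V + (0, 8.1) = (-51.70, 8.100). On A1, V sits at bearing -90° from M; a 52° counterclockwise sweep puts P at bearing -38°, so P = M + 8.1·(cos -38°, sin -38°) = (-45.32, 3.113). Tangency of A1 to PR means the radius MP is perpendicular to PR, so PR runs along (−sin -38°, cos -38°); with |PR| = 10.1, R = (-39.10, 11.07). Then |NR| = |R − N| = 40.64.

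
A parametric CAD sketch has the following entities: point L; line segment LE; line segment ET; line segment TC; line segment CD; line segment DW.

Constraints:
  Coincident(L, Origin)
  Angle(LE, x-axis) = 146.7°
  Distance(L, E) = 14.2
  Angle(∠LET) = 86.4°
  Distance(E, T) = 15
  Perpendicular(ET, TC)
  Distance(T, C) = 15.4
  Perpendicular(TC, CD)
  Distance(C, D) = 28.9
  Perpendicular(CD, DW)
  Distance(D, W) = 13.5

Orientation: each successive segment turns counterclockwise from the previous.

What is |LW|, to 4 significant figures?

19.22

TC is perpendicular to CD, so CD runs at 60.30°; with |CD| = 28.9, D = (8.395, 12.24). CD is perpendicular to DW, so DW runs at 150.3°; with |DW| = 13.5, W = (-3.331, 18.93). Then |LW| = |W − L| = 19.22.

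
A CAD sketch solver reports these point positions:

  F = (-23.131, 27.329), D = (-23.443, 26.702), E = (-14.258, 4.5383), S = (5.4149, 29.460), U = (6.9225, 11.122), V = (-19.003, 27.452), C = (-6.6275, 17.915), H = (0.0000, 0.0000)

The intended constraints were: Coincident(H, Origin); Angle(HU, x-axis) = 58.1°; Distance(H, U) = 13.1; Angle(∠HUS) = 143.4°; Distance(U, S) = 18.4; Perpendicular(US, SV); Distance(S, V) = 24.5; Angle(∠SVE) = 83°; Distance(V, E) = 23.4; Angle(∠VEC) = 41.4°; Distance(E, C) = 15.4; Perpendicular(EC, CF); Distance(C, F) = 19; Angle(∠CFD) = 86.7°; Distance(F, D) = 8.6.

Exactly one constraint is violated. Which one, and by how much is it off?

Distance(F, D) = 8.6 — off by 7.90.

H = (0.00, 0.00) ✓; HU at 58.10° ✓; |HU| = 13.10 ✓; ∠HUS = 143.4° ✓; |US| = 18.40 ✓; ∠(US, SV) = 90.00° ✓; |SV| = 24.50 ✓; ∠SVE = 83.00° ✓; |VE| = 23.40 ✓; ∠VEC = 41.40° ✓; |EC| = 15.40 ✓; ∠(EC, CF) = 90.00° ✓; |CF| = 19.00 ✓; ∠CFD = 86.75° ✓; |FD| = 0.7003 ✗.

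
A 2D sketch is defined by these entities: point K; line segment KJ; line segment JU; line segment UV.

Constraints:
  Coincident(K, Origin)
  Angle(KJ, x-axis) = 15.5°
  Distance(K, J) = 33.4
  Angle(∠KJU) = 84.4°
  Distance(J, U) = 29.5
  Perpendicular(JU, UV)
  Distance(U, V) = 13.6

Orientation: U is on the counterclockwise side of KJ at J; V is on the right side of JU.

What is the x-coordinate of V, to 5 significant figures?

34.254

K is at the origin; KJ runs at 15.5° with length 33.4, so J = 33.4·(cos 15.5°, sin 15.5°) = (32.185, 8.9258). ∠KJU = 84.4°, so JU runs at 15.5° + (180° − 84.4°) = 111.10° from the x-axis; with |JU| = 29.5, U = J + 29.5·(cos 111.10°, sin 111.10°) = (21.565, 36.448). JU is perpendicular to UV; with |UV| = 13.6 on the right of JU, V = U + 13.6·(0.93295, 0.36000) = (34.254, 41.344). So V.x = 34.254.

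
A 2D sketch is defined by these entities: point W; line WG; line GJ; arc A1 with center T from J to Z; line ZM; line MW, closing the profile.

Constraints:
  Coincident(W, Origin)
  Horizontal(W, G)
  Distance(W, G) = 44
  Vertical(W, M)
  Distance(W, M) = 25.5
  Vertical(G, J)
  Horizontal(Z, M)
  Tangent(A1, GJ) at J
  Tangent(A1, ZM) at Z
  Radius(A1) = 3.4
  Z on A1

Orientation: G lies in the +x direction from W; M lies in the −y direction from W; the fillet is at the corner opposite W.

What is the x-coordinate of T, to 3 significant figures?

40.6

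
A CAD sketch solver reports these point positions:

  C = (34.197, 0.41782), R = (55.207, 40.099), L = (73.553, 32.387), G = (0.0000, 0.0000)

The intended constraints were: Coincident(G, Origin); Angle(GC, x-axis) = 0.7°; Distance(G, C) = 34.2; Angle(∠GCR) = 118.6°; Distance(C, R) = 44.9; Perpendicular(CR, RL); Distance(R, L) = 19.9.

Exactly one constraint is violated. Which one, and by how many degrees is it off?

Perpendicular(CR, RL) — off by 5.10°.

G = (0.00, 0.00) ✓; GC at 0.7000° ✓; |GC| = 34.20 ✓; ∠GCR = 118.6° ✓; |CR| = 44.90 ✓; ∠(CR, RL) = 84.90° ✗; |RL| = 19.90 ✓.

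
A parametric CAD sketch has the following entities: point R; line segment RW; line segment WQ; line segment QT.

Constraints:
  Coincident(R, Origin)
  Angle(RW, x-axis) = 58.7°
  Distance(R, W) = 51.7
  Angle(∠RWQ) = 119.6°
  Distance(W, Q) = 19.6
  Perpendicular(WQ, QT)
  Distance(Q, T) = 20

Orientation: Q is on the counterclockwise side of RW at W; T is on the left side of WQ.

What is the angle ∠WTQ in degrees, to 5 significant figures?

44.421°

R is at the origin; RW runs at 58.7° with length 51.7, so W = 51.7·(cos 58.7°, sin 58.7°) = (26.859, 44.176). ∠RWQ = 119.6°, so WQ runs at 58.7° + (180° − 119.6°) = 119.10° from the x-axis; with |WQ| = 19.6, Q = W + 19.6·(cos 119.10°, sin 119.10°) = (17.327, 61.301). WQ is perpendicular to QT; with |QT| = 20.0 on the left of WQ, T = Q + 20.0·(-0.87377, -0.48634) = (-0.14848, 51.575). Then cos ∠WTQ = TW·TQ / (|TW||TQ|), giving 44.421°.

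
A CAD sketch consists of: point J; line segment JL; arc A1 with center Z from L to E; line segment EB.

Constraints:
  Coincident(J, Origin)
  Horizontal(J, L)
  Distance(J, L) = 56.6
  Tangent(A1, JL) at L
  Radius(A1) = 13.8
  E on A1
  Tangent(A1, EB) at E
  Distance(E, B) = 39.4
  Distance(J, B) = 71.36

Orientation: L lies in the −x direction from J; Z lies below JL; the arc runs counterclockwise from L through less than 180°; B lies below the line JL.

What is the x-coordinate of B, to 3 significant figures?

-46.3

J is at the origin; JL is horizontal with |JL| = 56.6 and L on the −x side, so L = (-56.6, 0.00). The tangent condition forces ZL to be normal to JL, so Z = L + (0, -13.8) = (-56.6, -13.8). Since ZE ⟂ EB (tangency), |ZB| = √(13.8² + 39.4²) = 41.7 regardless of where E sits on A1. So B lies on both circle(J, 71.36) and circle(Z, 41.7); the below-JL intersection is B = (-46.3, -54.3). E is the foot of the tangent from B: E = (-68.1, -21.4).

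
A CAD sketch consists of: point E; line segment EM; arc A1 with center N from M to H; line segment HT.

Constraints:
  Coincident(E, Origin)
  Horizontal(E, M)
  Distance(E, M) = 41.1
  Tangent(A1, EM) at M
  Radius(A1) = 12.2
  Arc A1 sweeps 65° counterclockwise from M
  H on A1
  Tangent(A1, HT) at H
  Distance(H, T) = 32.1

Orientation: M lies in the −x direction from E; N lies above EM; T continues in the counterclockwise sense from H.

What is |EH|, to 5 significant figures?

30.858

Since A1 is tangent to EM there, NM ⟂ EM, so N = M + (0, 12.2) = (-41.100, 12.200). On A1, M sits at bearing -90° from N; a 65° counterclockwise sweep puts H at bearing -25°, so H = N + 12.2·(cos -25°, sin -25°) = (-30.043, 7.0441). Then |EH| = |H − E| = 30.858.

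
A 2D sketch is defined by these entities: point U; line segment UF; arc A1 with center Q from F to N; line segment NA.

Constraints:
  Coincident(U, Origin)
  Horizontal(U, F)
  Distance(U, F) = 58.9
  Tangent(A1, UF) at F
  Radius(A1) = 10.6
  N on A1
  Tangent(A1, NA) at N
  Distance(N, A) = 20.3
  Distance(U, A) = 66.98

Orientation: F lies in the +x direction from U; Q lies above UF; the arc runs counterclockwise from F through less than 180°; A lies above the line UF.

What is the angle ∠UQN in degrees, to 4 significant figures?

160.4°

Checks: ∠(QF, FU) = 90.00° ✓; |QF| = 10.60 ✓; |QN| = 10.60 ✓; ∠(QN, NA) = 90.00° ✓; |NA| = 20.30 ✓; |UA| = 66.98 ✓.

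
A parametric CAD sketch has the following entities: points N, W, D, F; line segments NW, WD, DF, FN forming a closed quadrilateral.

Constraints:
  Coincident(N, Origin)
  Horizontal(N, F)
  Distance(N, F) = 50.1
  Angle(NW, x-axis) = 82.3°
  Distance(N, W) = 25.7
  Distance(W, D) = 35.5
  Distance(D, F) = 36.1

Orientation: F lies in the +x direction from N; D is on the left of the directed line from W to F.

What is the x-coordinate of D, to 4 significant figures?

37.91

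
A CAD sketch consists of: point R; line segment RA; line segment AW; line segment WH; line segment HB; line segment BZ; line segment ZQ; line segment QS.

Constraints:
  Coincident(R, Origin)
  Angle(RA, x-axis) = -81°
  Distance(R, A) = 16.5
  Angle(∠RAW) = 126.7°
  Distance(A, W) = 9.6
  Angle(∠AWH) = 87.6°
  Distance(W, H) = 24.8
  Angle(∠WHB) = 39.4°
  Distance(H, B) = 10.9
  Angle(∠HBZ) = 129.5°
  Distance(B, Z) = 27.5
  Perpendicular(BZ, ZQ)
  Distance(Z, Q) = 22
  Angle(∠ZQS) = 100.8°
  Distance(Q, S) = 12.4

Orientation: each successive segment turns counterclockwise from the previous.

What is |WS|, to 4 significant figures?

20.79

The perpendicularity gives ZQ at right angles to BZ, so ZQ runs at -14.20°; with |ZQ| = 22.0, Q = (26.41, -35.05). ∠ZQS = 100.8° gives QS at 65.00° from the x-axis; with |QS| = 12.4, S = (31.65, -23.81). Then |WS| = |S − W| = 20.79.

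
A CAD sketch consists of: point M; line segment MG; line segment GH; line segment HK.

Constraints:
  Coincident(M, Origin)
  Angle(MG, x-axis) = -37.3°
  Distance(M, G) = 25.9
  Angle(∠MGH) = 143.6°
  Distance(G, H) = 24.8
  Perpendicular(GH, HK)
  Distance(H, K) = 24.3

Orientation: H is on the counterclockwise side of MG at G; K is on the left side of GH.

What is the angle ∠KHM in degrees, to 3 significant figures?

71.4°

M is at the origin; MG runs at -37.3° with length 25.9, so G = 25.9·(cos -37.3°, sin -37.3°) = (20.6, -15.7). ∠MGH = 143.6°, so GH runs at -37.3° + (180° − 143.6°) = -0.900° from the x-axis; with |GH| = 24.8, H = G + 24.8·(cos -0.900°, sin -0.900°) = (45.4, -16.1). The perpendicularity gives HK at right angles to GH; with |HK| = 24.3 on the left of GH, K = H + 24.3·(0.0157, 1.00) = (45.8, 8.21). Then cos ∠KHM = HK·HM / (|HK||HM|), giving 71.4°.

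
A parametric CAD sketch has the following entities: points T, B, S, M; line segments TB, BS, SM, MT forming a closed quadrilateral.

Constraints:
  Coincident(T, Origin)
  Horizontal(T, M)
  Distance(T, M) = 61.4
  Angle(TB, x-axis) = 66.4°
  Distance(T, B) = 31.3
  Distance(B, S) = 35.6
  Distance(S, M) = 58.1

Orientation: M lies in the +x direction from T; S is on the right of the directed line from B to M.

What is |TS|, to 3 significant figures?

6.80

Checks: |BS| = 35.60 ✓; |SM| = 58.10 ✓.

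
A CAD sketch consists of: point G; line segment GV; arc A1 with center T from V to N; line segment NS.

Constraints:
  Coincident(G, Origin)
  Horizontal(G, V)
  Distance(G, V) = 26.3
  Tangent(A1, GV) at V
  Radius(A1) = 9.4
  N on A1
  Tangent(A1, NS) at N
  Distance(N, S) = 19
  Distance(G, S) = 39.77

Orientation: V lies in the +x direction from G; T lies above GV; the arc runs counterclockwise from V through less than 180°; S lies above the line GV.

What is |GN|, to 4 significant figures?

37.24

Checks: |TN| = 9.400 ✓; ∠(TN, NS) = 90.00° ✓; |NS| = 19.00 ✓; |GS| = 39.77 ✓.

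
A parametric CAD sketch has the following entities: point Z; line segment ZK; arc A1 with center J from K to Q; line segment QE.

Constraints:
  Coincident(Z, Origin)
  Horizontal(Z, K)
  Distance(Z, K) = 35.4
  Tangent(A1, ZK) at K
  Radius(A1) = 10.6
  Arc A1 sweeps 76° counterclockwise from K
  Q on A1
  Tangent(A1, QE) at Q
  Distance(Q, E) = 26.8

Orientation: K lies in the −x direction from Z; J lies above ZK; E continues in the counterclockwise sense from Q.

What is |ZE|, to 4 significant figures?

38.80

Z is at the origin; ZK is horizontal with |ZK| = 35.4 and K on the −x side, so K = (-35.40, 0.000). The tangent condition forces JK to be normal to ZK, so J = K + (0, 10.6) = (-35.40, 10.60). On A1, K sits at bearing -90° from J; a 76° counterclockwise sweep puts Q at bearing -14°, so Q = J + 10.6·(cos -14°, sin -14°) = (-25.11, 8.036). The tangent condition forces JQ to be normal to QE, so QE runs along (−sin -14°, cos -14°); with |QE| = 26.8, E = (-18.63, 34.04). Then |ZE| = |E − Z| = 38.80.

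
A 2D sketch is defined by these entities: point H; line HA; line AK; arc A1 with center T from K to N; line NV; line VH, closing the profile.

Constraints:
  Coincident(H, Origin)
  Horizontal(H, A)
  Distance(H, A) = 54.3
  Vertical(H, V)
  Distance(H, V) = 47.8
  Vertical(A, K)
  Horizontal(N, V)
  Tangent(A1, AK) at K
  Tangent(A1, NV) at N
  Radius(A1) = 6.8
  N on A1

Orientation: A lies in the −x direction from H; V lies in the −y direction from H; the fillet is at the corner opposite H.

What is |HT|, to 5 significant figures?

62.748

H is at the origin; HA is horizontal with |HA| = 54.3 and A on the −x side, so A = (-54.300, 0.0000). HV is vertical with |HV| = 47.8 and V on the −y side, so V = (0.0000, -47.800). The virtual corner opposite H is at (-54.300, -47.800). The tangent condition forces TK to be normal to AK and since A1 is tangent to NV there, TN ⟂ NV, with radius 6.8, so the center T sits 6.8 in from both sides at T = (-47.500, -41.000). Then |HT| = |T − H| = 62.748.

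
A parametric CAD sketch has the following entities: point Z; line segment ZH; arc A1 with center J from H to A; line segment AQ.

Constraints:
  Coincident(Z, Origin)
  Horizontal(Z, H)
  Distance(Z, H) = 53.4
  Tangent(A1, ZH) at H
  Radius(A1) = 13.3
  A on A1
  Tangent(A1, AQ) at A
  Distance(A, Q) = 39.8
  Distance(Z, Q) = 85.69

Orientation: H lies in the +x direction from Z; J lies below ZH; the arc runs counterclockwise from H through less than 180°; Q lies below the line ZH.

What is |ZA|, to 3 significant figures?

48.0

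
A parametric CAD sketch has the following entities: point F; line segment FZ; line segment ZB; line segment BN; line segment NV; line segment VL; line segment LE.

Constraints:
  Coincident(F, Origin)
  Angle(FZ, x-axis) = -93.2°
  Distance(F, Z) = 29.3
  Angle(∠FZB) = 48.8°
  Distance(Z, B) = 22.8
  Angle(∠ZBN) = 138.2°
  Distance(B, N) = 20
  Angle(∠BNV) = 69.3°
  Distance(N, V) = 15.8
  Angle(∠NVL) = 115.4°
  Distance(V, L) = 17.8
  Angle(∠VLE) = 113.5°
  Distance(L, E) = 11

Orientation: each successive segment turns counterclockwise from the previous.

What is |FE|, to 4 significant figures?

23.96

F is at the origin; FZ runs at -93.2° with length 29.3, so Z = (-1.636, -29.25). ∠FZB = 48.8° gives ZB at 38.00° from the x-axis; with |ZB| = 22.8, B = (16.33, -15.22). ∠ZBN = 138.2° gives BN at 79.80° from the x-axis; with |BN| = 20.0, N = (19.87, 4.467). ∠BNV = 69.3° gives NV at -169.5° from the x-axis; with |NV| = 15.8, V = (4.337, 1.587). ∠NVL = 115.4° gives VL at -104.9° from the x-axis; with |VL| = 17.8, L = (-0.2396, -15.61). ∠VLE = 113.5° gives LE at -38.40° from the x-axis; with |LE| = 11.0, E = (8.381, -22.45). Then |FE| = |E − F| = 23.96.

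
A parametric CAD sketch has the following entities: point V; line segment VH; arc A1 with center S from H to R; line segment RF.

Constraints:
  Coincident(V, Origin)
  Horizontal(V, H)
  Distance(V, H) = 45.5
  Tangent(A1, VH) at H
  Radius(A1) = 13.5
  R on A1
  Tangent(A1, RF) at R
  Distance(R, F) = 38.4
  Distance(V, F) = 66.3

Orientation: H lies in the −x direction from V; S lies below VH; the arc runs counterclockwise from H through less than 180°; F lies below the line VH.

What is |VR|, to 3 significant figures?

60.7

V is at the origin; V and H share the same y with |VH| = 45.5 and H on the −x side, so H = (-45.5, 0.00). The tangent condition forces SH to be normal to VH, so S = H + (0, -13.5) = (-45.5, -13.5). Since SR ⟂ RF (tangency), |SF| = √(13.5² + 38.4²) = 40.7 regardless of where R sits on A1. So F lies on both circle(V, 66.3) and circle(S, 40.7); the below-VH intersection is F = (-38.9, -53.7). R is the foot of the tangent from F: R = (-57.3, -20.0).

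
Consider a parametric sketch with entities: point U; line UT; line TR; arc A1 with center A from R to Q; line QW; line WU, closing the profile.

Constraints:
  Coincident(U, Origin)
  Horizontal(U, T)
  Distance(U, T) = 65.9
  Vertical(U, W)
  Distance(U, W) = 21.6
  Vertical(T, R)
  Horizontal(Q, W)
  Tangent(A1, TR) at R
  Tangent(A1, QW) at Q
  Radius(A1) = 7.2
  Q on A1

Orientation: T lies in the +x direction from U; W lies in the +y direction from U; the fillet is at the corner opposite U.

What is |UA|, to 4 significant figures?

60.44

U is at the origin; U and T share the same y with |UT| = 65.9 and T on the +x side, so T = (65.90, 0.000). U and W share the same x with |UW| = 21.6 and W on the +y side, so W = (0.000, 21.60). The virtual corner opposite U is at (65.90, 21.60). A1 meets TR tangentially, so AR is at right angles to TR and since A1 is tangent to QW there, AQ ⟂ QW, with radius 7.2, so the center A sits 7.2 in from both sides at A = (58.70, 14.40). Then |UA| = |A − U| = 60.44.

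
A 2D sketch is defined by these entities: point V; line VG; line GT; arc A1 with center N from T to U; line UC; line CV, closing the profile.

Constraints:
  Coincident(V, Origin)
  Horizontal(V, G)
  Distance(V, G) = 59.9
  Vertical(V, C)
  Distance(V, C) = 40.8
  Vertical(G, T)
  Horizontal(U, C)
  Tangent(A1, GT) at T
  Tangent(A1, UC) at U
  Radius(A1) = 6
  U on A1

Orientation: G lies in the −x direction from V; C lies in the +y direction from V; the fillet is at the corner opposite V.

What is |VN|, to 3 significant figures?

64.2

V is at the origin; V and G share the same y with |VG| = 59.9 and G on the −x side, so G = (-59.9, 0.00). V and C share the same x with |VC| = 40.8 and C on the +y side, so C = (0.00, 40.8). The virtual corner opposite V is at (-59.9, 40.8). The tangent condition forces NT to be normal to GT and A1 meets UC tangentially, so NU is at right angles to UC, with radius 6.0, so the center N sits 6.0 in from both sides at N = (-53.9, 34.8). Then |VN| = |N − V| = 64.2.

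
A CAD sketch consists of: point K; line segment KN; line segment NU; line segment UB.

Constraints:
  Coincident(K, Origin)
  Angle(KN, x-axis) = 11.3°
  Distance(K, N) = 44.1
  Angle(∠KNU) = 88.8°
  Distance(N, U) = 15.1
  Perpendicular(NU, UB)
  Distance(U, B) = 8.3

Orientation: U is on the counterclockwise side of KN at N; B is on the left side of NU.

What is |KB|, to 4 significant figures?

38.50

∠KNU = 88.8°, so NU runs at 11.3° + (180° − 88.8°) = 102.5° from the x-axis; with |NU| = 15.1, U = N + 15.1·(cos 102.5°, sin 102.5°) = (39.98, 23.38). NU ⟂ UB; with |UB| = 8.3 on the left of NU, B = U + 8.3·(-0.9763, -0.2164) = (31.87, 21.59). Then |KB| = |B − K| = 38.50.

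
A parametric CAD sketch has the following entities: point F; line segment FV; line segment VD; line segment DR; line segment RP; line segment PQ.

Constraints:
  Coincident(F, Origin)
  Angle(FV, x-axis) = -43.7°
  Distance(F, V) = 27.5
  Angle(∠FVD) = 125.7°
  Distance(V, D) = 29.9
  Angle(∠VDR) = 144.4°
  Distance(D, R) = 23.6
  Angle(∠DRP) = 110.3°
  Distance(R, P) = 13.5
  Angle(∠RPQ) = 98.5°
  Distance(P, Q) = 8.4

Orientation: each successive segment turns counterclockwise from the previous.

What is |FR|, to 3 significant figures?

65.7

F is at the origin; FV runs at -43.7° with length 27.5, so V = (19.9, -19.0). ∠FVD = 125.7° gives VD at 10.6° from the x-axis; with |VD| = 29.9, D = (49.3, -13.5). ∠VDR = 144.4° gives DR at 46.2° from the x-axis; with |DR| = 23.6, R = (65.6, 3.53). Then |FR| = |R − F| = 65.7.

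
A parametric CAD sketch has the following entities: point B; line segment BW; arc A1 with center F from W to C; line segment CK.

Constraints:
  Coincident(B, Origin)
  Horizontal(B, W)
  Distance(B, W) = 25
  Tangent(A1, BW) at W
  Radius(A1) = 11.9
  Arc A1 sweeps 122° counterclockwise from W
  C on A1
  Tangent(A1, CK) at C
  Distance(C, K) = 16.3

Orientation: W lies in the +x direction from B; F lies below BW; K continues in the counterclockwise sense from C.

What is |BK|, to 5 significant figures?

39.753

B is at the origin; B and W share the same y with |BW| = 25.0 and W on the +x side, so W = (25.000, 0.0000). A1 meets BW tangentially, so FW is at right angles to BW, so F = W + (0, -11.9) = (25.000, -11.900). On A1, W sits at bearing 90° from F; a 122° counterclockwise sweep puts C at bearing 212°, so C = F + 11.9·(cos 212°, sin 212°) = (14.908, -18.206). Tangency of A1 to CK means the radius FC is perpendicular to CK, so CK runs along (−sin 212°, cos 212°); with |CK| = 16.3, K = (23.546, -32.029). Then |BK| = |K − B| = 39.753.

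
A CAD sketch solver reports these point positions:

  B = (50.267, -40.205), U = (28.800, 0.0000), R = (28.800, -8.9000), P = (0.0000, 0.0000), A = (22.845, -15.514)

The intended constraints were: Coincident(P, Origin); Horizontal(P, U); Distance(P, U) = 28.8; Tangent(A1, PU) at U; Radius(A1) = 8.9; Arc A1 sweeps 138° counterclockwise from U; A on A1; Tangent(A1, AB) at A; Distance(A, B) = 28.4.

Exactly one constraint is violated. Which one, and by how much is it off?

Distance(A, B) = 28.4 — off by 8.50.

P = (0.00, 0.00) ✓; P.y = 0.00, U.y = 0.00 ✓; |PU| = 28.80 ✓; ∠(RU, UP) = 90.00° ✓; |RU| = 8.900 ✓; bearing(R→A) − bearing(R→U) = 138.0° ✓; |RA| = 8.900 ✓; ∠(RA, AB) = 90.00° ✓; |AB| = 36.90 ✗.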